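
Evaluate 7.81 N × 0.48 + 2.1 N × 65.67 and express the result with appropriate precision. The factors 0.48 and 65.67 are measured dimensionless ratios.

1.4 × 10² N

7.81 × 0.48 = 3.7488 → 3.7 N (2 s.f., last digit at the 10^-1 place).
2.1 × 65.67 = 137.907 → 1.4 × 10² N (2 s.f., last digit at the 10^1 place).
Sum: 141.6558 N; keep the coarser place, 10^1.
Result: 1.4 × 10² N.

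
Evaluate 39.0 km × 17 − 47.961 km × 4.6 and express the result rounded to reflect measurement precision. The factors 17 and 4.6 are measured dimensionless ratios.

39.0 × 17 = 663 → 6.6 × 10^2 km (2 s.f., last digit at the 10^1 place).
47.961 × 4.6 = 220.6206 → 2.2 × 10^2 km (2 s.f., last digit at the 10^1 place).
Difference: 442.3794 km; keep the coarser place, 10^1.
Result: 4.4 × 10^2 km.

4.4 × 10^2 km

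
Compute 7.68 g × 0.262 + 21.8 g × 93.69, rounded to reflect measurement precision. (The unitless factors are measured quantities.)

7.68 × 0.262 = 2.01216 → 2.01 g (3 s.f., last digit at the 10^-2 place).
21.8 × 93.69 = 2042.442 → 2.04 × 10³ g (3 s.f., last digit at the 10^1 place).
Sum: 2044.45416 g; keep the coarser place, 10^1.
Result: 2.04 × 10³ g.

2.04 × 10³ g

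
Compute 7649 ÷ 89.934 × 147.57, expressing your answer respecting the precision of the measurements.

7649 ÷ 89.934 × 147.57 = 12551.0144106…
Multiplication/division keeps the fewest significant figures: 7649 → 4 s.f., 89.934 → 5 s.f., 147.57 → 5 s.f.; limit is 4.
Rounded to 4 significant figures: 1.255 × 10⁴.

1.255 × 10⁴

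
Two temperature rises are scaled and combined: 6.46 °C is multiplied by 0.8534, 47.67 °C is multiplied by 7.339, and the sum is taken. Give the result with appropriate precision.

6.46 × 0.8534 = 5.512964 → 5.51 °C (3 s.f., last digit at the 10^-2 place).
47.67 × 7.339 = 349.85013 → 349.9 °C (4 s.f., last digit at the 10^-1 place).
Sum: 355.363094 °C; keep the coarser place, 10^-1.
Result: 355.4 °C.

355.4 °C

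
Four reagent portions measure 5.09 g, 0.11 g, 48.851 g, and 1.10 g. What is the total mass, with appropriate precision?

5.09 g + 0.11 g + 48.851 g + 1.10 g = 55.151 g.
Addition/subtraction keeps the fewest decimal places: 5.09 → 2 decimal places, 0.11 → 2 decimal places, 48.851 → 3 decimal places, 1.10 → 2 decimal places; limit is 2.
Rounded to 2 decimal places: 55.15 g.

55.15 g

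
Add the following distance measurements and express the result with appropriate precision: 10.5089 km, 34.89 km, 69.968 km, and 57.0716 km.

10.5089 km + 34.89 km + 69.968 km + 57.0716 km = 172.4385 km.
Addition/subtraction keeps the fewest decimal places: 10.5089 → 4 decimal places, 34.89 → 2 decimal places, 69.968 → 3 decimal places, 57.0716 → 4 decimal places; limit is 2.
Rounded to 2 decimal places: 172.44 km.

172.44 km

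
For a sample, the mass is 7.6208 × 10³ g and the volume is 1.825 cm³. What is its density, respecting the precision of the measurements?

4176 g/cm³

density = 7.6208 × 10³ g ÷ 1.825 cm³ = 4175.78082192… g/cm³.
7.6208 × 10³ has 5 significant figures; 1.825 has 4.
Division/multiplication keeps the fewest: 4 significant figures.
Rounded: 4176 g/cm³.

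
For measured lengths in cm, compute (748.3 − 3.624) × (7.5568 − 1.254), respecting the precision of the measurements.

4694 cm²

748.3 − 3.624 = 744.676, limited to 1 d.p. → 4 s.f.; 7.5568 − 1.254 = 6.3028, limited to 3 d.p. → 4 s.f.
Carrying full precision, 744.676 × 6.3028 = 4693.5438928; keep min(4, 4) = 4 s.f.
Rounded to 4 significant figures: 4694 cm².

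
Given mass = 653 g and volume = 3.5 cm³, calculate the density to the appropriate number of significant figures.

1.9 × 10² g/cm³

density = 653 g ÷ 3.5 cm³ = 186.571428571… g/cm³.
653 has 3 significant figures; 3.5 has 2.
Division/multiplication keeps the fewest: 2 significant figures.
Rounded: 1.9 × 10² g/cm³.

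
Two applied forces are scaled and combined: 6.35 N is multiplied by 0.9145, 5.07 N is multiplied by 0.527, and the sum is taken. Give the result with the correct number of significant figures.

8.48 N

6.35 × 0.9145 = 5.807075 → 5.81 N (3 s.f., last digit at the 10^-2 place).
5.07 × 0.527 = 2.67189 → 2.67 N (3 s.f., last digit at the 10^-2 place).
Sum: 8.478965 N; keep the coarser place, 10^-2.
Result: 8.48 N.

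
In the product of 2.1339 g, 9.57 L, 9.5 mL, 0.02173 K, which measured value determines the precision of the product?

2.1339 g → 5 s.f.; 9.57 L → 3 s.f.; 9.5 mL → 2 s.f.; 0.02173 K → 4 s.f.
The fewest is 2 significant figures, from 9.5 mL.

9.5 mL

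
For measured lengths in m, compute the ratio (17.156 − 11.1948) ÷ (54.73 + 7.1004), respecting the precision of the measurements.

17.156 − 11.1948 = 5.9612, limited to 3 d.p. → 4 s.f.; 54.73 + 7.1004 = 61.8304, limited to 2 d.p. → 4 s.f.
Carrying full precision, 5.9612 ÷ 61.8304 = 0.0964121208985…; keep min(4, 4) = 4 s.f.
Rounded to 4 significant figures: 0.09641.

0.09641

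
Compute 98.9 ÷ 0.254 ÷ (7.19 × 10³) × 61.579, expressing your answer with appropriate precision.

3.33

98.9 ÷ 0.254 ÷ (7.19 × 10³) × 61.579 = 3.3347733072…
Multiplication/division keeps the fewest significant figures: 98.9 → 3 s.f., 0.254 → 3 s.f., 7.19 × 10³ → 3 s.f., 61.579 → 5 s.f.; limit is 3.
Rounded to 3 significant figures: 3.33.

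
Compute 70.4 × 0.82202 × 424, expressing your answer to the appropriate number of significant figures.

2.45 × 10⁴

70.4 × 0.82202 × 424 = 24536.968192
Multiplication/division keeps the fewest significant figures: 70.4 → 3 s.f., 0.82202 → 5 s.f., 424 → 3 s.f.; limit is 3.
Rounded to 3 significant figures: 2.45 × 10⁴.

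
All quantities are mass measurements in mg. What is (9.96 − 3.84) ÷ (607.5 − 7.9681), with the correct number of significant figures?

9.96 − 3.84 = 6.12, limited to 2 d.p. → 3 s.f.; 607.5 − 7.9681 = 599.5319, limited to 1 d.p. → 4 s.f.
Carrying full precision, 6.12 ÷ 599.5319 = 0.0102079639132…; keep min(3, 4) = 3 s.f.
Rounded to 3 significant figures: 0.0102.

0.0102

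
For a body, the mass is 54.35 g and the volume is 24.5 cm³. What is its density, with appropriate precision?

2.22 g/cm³

density = 54.35 g ÷ 24.5 cm³ = 2.21836734694… g/cm³.
54.35 has 4 significant figures; 24.5 has 3.
Division/multiplication keeps the fewest: 3 significant figures.
Rounded: 2.22 g/cm³.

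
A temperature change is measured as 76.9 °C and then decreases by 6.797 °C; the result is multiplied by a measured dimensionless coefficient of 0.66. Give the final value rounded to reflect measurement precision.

76.9 °C − 6.797 °C = 70.103 °C; the difference is limited to 1 decimal place (3 s.f.).
Carrying full precision, 70.103 × 0.66 = 46.26798 °C; 0.66 has 2 s.f., so the result keeps min(3, 2) = 2 s.f.
Rounded to 2 significant figures: 46 °C.

46 °C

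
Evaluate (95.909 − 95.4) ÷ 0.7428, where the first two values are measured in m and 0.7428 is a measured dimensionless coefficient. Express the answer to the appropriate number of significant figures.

95.909 m − 95.4 m = 0.509 m; the difference is limited to 1 decimal place (1 s.f.).
Carrying full precision, 0.509 ÷ 0.7428 = 0.685245018848… m; 0.7428 has 4 s.f., so the result keeps min(1, 4) = 1 s.f.
Rounded to 1 significant figure: 0.7 m.

0.7 m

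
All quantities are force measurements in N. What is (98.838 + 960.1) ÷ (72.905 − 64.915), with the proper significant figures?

98.838 + 960.1 = 1058.938, limited to 1 d.p. → 5 s.f.; 72.905 − 64.915 = 7.990, limited to 3 d.p. → 4 s.f.
Carrying full precision, 1058.938 ÷ 7.990 = 132.532916145…; keep min(5, 4) = 4 s.f.
Rounded to 4 significant figures: 132.5.

132.5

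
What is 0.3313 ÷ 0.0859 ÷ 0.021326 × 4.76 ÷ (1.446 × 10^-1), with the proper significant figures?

5.95 × 10^3

0.3313 ÷ 0.0859 ÷ 0.021326 × 4.76 ÷ (1.446 × 10^-1) = 5953.2966933…
Multiplication/division keeps the fewest significant figures: 0.3313 → 4 s.f., 0.0859 → 3 s.f., 0.021326 → 5 s.f., 4.76 → 3 s.f., 1.446 × 10^-1 → 4 s.f.; limit is 3.
Rounded to 3 significant figures: 5.95 × 10^3.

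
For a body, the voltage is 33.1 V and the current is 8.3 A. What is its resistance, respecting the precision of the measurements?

4.0 Ω

resistance = 33.1 V ÷ 8.3 A = 3.98795180723… Ω.
33.1 has 3 significant figures; 8.3 has 2.
Division/multiplication keeps the fewest: 2 significant figures.
Rounded: 4.0 Ω.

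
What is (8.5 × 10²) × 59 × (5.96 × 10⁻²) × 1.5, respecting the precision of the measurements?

4.5 × 10³

(8.5 × 10²) × 59 × (5.96 × 10⁻²) × 1.5 = 4483.41
Multiplication/division keeps the fewest significant figures: 8.5 × 10² → 2 s.f., 59 → 2 s.f., 5.96 × 10⁻² → 3 s.f., 1.5 → 2 s.f.; limit is 2.
Rounded to 2 significant figures: 4.5 × 10³.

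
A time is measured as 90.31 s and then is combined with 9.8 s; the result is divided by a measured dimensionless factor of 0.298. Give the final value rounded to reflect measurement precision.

90.31 s + 9.8 s = 100.11 s; the sum is limited to 1 decimal place (4 s.f.).
Carrying full precision, 100.11 ÷ 0.298 = 335.939597315… s; 0.298 has 3 s.f., so the result keeps min(4, 3) = 3 s.f.
Rounded to 3 significant figures: 3.36 × 10² s.

3.36 × 10² s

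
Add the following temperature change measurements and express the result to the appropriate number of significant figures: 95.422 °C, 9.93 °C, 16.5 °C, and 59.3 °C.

95.422 °C + 9.93 °C + 16.5 °C + 59.3 °C = 181.152 °C.
Addition/subtraction keeps the fewest decimal places: 95.422 → 3 decimal places, 9.93 → 2 decimal places, 16.5 → 1 decimal place, 59.3 → 1 decimal place; limit is 1.
Rounded to 1 decimal place: 181.2 °C.

181.2 °C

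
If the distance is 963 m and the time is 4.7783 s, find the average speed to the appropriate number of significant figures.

average speed = 963 m ÷ 4.7783 s = 201.536111169… m/s.
963 has 3 significant figures; 4.7783 has 5.
Division/multiplication keeps the fewest: 3 significant figures.
Rounded: 202 m/s.

202 m/s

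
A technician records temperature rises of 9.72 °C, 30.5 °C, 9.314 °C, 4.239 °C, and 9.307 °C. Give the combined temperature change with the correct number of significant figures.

9.72 °C + 30.5 °C + 9.314 °C + 4.239 °C + 9.307 °C = 63.080 °C.
Addition/subtraction keeps the fewest decimal places: 9.72 → 2 decimal places, 30.5 → 1 decimal place, 9.314 → 3 decimal places, 4.239 → 3 decimal places, 9.307 → 3 decimal places; limit is 1.
Rounded to 1 decimal place: 63.1 °C.

63.1 °C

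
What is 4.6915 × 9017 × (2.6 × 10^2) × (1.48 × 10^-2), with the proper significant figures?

1.6 × 10^5

4.6915 × 9017 × (2.6 × 10^2) × (1.48 × 10^-2) = 162782.927164
Multiplication/division keeps the fewest significant figures: 4.6915 → 5 s.f., 9017 → 4 s.f., 2.6 × 10^2 → 2 s.f., 1.48 × 10^-2 → 3 s.f.; limit is 2.
Rounded to 2 significant figures: 1.6 × 10^5.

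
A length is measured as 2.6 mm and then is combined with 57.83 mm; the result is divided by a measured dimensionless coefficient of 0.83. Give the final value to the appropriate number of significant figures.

2.6 mm + 57.83 mm = 60.43 mm; the sum is limited to 1 decimal place (3 s.f.).
Carrying full precision, 60.43 ÷ 0.83 = 72.8072289157… mm; 0.83 has 2 s.f., so the result keeps min(3, 2) = 2 s.f.
Rounded to 2 significant figures: 73 mm.

73 mm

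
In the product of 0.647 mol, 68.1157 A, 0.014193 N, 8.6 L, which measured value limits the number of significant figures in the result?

0.647 mol → 3 s.f.; 68.1157 A → 6 s.f.; 0.014193 N → 5 s.f.; 8.6 L → 2 s.f.
The fewest is 2 significant figures, from 8.6 L.

8.6 L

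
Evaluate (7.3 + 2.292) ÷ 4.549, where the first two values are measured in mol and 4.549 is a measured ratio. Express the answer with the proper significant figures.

2.1 mol

7.3 mol + 2.292 mol = 9.592 mol; the sum is limited to 1 decimal place (2 s.f.).
Carrying full precision, 9.592 ÷ 4.549 = 2.10859529567… mol; 4.549 has 4 s.f., so the result keeps min(2, 4) = 2 s.f.
Rounded to 2 significant figures: 2.1 mol.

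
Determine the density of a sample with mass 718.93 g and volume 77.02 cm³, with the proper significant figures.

density = 718.93 g ÷ 77.02 cm³ = 9.33432874578… g/cm³.
718.93 has 5 significant figures; 77.02 has 4.
Division/multiplication keeps the fewest: 4 significant figures.
Rounded: 9.334 g/cm³.

9.334 g/cm³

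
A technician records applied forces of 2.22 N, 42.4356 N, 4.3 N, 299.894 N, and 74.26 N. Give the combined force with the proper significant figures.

2.22 N + 42.4356 N + 4.3 N + 299.894 N + 74.26 N = 423.1096 N.
Addition/subtraction keeps the fewest decimal places: 2.22 → 2 decimal places, 42.4356 → 4 decimal places, 4.3 → 1 decimal place, 299.894 → 3 decimal places, 74.26 → 2 decimal places; limit is 1.
Rounded to 1 decimal place: 423.1 N.

423.1 N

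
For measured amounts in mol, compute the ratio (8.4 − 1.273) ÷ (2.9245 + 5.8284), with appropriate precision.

0.81

8.4 − 1.273 = 7.127, limited to 1 d.p. → 2 s.f.; 2.9245 + 5.8284 = 8.7529, limited to 4 d.p. → 5 s.f.
Carrying full precision, 7.127 ÷ 8.7529 = 0.814244421849…; keep min(2, 5) = 2 s.f.
Rounded to 2 significant figures: 0.81.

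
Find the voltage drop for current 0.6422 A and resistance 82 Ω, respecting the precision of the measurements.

voltage drop = 0.6422 A × 82 Ω = 52.6604 V.
0.6422 has 4 significant figures; 82 has 2.
Division/multiplication keeps the fewest: 2 significant figures.
Rounded: 53 V.

53 V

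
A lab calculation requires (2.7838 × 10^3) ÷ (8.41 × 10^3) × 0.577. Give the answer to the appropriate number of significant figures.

(2.7838 × 10^3) ÷ (8.41 × 10^3) × 0.577 = 0.190993174792…
Multiplication/division keeps the fewest significant figures: 2.7838 × 10^3 → 5 s.f., 8.41 × 10^3 → 3 s.f., 0.577 → 3 s.f.; limit is 3.
Rounded to 3 significant figures: 0.191.

0.191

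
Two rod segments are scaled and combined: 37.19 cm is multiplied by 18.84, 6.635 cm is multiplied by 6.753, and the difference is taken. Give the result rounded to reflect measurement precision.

37.19 × 18.84 = 700.6596 → 700.7 cm (4 s.f., last digit at the 10^-1 place).
6.635 × 6.753 = 44.806155 → 44.81 cm (4 s.f., last digit at the 10^-2 place).
Difference: 655.853445 cm; keep the coarser place, 10^-1.
Result: 655.9 cm.

655.9 cm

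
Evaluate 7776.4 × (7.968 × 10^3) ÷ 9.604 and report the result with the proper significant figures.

7776.4 × (7.968 × 10^3) ÷ 9.604 = 6451723.78176…
Multiplication/division keeps the fewest significant figures: 7776.4 → 5 s.f., 7.968 × 10^3 → 4 s.f., 9.604 → 4 s.f.; limit is 4.
Rounded to 4 significant figures: 6.452 × 10^6.

6.452 × 10^6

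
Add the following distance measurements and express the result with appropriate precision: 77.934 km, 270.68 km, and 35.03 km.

77.934 km + 270.68 km + 35.03 km = 383.644 km.
Addition/subtraction keeps the fewest decimal places: 77.934 → 3 decimal places, 270.68 → 2 decimal places, 35.03 → 2 decimal places; limit is 2.
Rounded to 2 decimal places: 383.64 km.

383.64 km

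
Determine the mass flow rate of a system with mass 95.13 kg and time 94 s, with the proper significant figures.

1.0 kg/s

mass flow rate = 95.13 kg ÷ 94 s = 1.0120212766… kg/s.
95.13 has 4 significant figures; 94 has 2.
Division/multiplication keeps the fewest: 2 significant figures.
Rounded: 1.0 kg/s.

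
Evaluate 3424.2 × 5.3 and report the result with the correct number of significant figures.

3424.2 × 5.3 = 18148.26
Multiplication/division keeps the fewest significant figures: 3424.2 → 5 s.f., 5.3 → 2 s.f.; limit is 2.
Rounded to 2 significant figures: 1.8 × 10^4.

1.8 × 10^4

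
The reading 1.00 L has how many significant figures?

1.00: trailing zeros after a decimal point are significant.

3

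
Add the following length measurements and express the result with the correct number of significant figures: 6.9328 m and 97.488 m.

104.421 m

6.9328 m + 97.488 m = 104.4208 m.
Addition/subtraction keeps the fewest decimal places: 6.9328 → 4 decimal places, 97.488 → 3 decimal places; limit is 3.
Rounded to 3 decimal places: 104.421 m.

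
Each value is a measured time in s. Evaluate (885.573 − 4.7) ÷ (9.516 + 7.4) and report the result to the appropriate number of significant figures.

52.1

885.573 − 4.7 = 880.873, limited to 1 d.p. → 4 s.f.; 9.516 + 7.4 = 16.916, limited to 1 d.p. → 3 s.f.
Carrying full precision, 880.873 ÷ 16.916 = 52.073362497…; keep min(4, 3) = 3 s.f.
Rounded to 3 significant figures: 52.1.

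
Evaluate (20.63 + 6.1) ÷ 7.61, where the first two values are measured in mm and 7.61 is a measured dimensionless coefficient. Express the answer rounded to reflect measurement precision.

20.63 mm + 6.1 mm = 26.73 mm; the sum is limited to 1 decimal place (3 s.f.).
Carrying full precision, 26.73 ÷ 7.61 = 3.51248357424… mm; 7.61 has 3 s.f., so the result keeps min(3, 3) = 3 s.f.
Rounded to 3 significant figures: 3.51 mm.

3.51 mm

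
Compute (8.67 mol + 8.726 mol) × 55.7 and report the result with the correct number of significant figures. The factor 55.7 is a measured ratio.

8.67 mol + 8.726 mol = 17.396 mol; the sum is limited to 2 decimal places (4 s.f.).
Carrying full precision, 17.396 × 55.7 = 968.9572 mol; 55.7 has 3 s.f., so the result keeps min(4, 3) = 3 s.f.
Rounded to 3 significant figures: 969 mol.

969 mol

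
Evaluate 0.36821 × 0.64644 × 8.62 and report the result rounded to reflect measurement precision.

0.36821 × 0.64644 × 8.62 = 2.05178129609…
Multiplication/division keeps the fewest significant figures: 0.36821 → 5 s.f., 0.64644 → 5 s.f., 8.62 → 3 s.f.; limit is 3.
Rounded to 3 significant figures: 2.05.

2.05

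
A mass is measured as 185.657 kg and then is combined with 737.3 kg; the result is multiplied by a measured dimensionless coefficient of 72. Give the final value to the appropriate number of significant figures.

6.6 × 10⁴ kg

185.657 kg + 737.3 kg = 922.957 kg; the sum is limited to 1 decimal place (4 s.f.).
Carrying full precision, 922.957 × 72 = 66452.904 kg; 72 has 2 s.f., so the result keeps min(4, 2) = 2 s.f.
Rounded to 2 significant figures: 6.6 × 10⁴ kg.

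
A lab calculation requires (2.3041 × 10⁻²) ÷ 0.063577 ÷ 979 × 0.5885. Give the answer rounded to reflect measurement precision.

2.18 × 10⁻⁴

(2.3041 × 10⁻²) ÷ 0.063577 ÷ 979 × 0.5885 = 0.000217853764161…
Multiplication/division keeps the fewest significant figures: 2.3041 × 10⁻² → 5 s.f., 0.063577 → 5 s.f., 979 → 3 s.f., 0.5885 → 4 s.f.; limit is 3.
Rounded to 3 significant figures: 2.18 × 10⁻⁴.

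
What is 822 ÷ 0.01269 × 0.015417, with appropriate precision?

999

822 ÷ 0.01269 × 0.015417 = 998.642553191…
Multiplication/division keeps the fewest significant figures: 822 → 3 s.f., 0.01269 → 4 s.f., 0.015417 → 5 s.f.; limit is 3.
Rounded to 3 significant figures: 999.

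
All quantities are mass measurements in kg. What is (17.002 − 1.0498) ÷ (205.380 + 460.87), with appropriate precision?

0.023943

17.002 − 1.0498 = 15.9522, limited to 3 d.p. → 5 s.f.; 205.380 + 460.87 = 666.250, limited to 2 d.p. → 5 s.f.
Carrying full precision, 15.9522 ÷ 666.250 = 0.0239432645403…; keep min(5, 5) = 5 s.f.
Rounded to 5 significant figures: 0.023943.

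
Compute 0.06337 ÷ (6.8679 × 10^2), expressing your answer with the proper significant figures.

9.227 × 10^-5

0.06337 ÷ (6.8679 × 10^2) = 0.0000922698350296…
Multiplication/division keeps the fewest significant figures: 0.06337 → 4 s.f., 6.8679 × 10^2 → 5 s.f.; limit is 4.
Rounded to 4 significant figures: 9.227 × 10^-5.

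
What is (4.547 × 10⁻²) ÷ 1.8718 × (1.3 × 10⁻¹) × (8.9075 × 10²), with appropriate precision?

(4.547 × 10⁻²) ÷ 1.8718 × (1.3 × 10⁻¹) × (8.9075 × 10²) = 2.81296737098…
Multiplication/division keeps the fewest significant figures: 4.547 × 10⁻² → 4 s.f., 1.8718 → 5 s.f., 1.3 × 10⁻¹ → 2 s.f., 8.9075 × 10² → 5 s.f.; limit is 2.
Rounded to 2 significant figures: 2.8.

2.8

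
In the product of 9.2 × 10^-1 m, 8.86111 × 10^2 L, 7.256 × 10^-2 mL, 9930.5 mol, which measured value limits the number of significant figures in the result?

9.2 × 10^-1 m

9.2 × 10^-1 m → 2 s.f.; 8.86111 × 10^2 L → 6 s.f.; 7.256 × 10^-2 mL → 4 s.f.; 9930.5 mol → 5 s.f.
The fewest is 2 significant figures, from 9.2 × 10^-1 m.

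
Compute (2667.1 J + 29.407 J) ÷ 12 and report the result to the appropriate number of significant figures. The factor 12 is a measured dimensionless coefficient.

2667.1 J + 29.407 J = 2696.507 J; the sum is limited to 1 decimal place (5 s.f.).
Carrying full precision, 2696.507 ÷ 12 = 224.708916667… J; 12 has 2 s.f., so the result keeps min(5, 2) = 2 s.f.
Rounded to 2 significant figures: 2.2 × 10^2 J.

2.2 × 10^2 J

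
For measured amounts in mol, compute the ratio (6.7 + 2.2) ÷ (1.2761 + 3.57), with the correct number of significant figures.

6.7 + 2.2 = 8.9, limited to 1 d.p. → 2 s.f.; 1.2761 + 3.57 = 4.8461, limited to 2 d.p. → 3 s.f.
Carrying full precision, 8.9 ÷ 4.8461 = 1.83652834238…; keep min(2, 3) = 2 s.f.
Rounded to 2 significant figures: 1.8.

1.8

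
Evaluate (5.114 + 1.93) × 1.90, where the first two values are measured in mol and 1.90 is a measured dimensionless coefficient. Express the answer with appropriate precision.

13.4 mol

5.114 mol + 1.93 mol = 7.044 mol; the sum is limited to 2 decimal places (3 s.f.).
Carrying full precision, 7.044 × 1.90 = 13.3836 mol; 1.90 has 3 s.f., so the result keeps min(3, 3) = 3 s.f.
Rounded to 3 significant figures: 13.4 mol.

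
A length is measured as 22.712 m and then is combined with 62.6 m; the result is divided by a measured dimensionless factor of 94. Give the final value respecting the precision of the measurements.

22.712 m + 62.6 m = 85.312 m; the sum is limited to 1 decimal place (3 s.f.).
Carrying full precision, 85.312 ÷ 94 = 0.907574468085… m; 94 has 2 s.f., so the result keeps min(3, 2) = 2 s.f.
Rounded to 2 significant figures: 0.91 m.

0.91 m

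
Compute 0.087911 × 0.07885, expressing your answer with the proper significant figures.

0.006932

0.087911 × 0.07885 = 0.00693178235
Multiplication/division keeps the fewest significant figures: 0.087911 → 5 s.f., 0.07885 → 4 s.f.; limit is 4.
Rounded to 4 significant figures: 0.006932.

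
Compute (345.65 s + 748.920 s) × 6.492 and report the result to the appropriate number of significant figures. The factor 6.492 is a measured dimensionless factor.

345.65 s + 748.920 s = 1094.570 s; the sum is limited to 2 decimal places (6 s.f.).
Carrying full precision, 1094.570 × 6.492 = 7105.94844 s; 6.492 has 4 s.f., so the result keeps min(6, 4) = 4 s.f.
Rounded to 4 significant figures: 7106 s.

7106 s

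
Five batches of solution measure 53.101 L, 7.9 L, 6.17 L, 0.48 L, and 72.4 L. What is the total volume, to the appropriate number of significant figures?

140.1 L

53.101 L + 7.9 L + 6.17 L + 0.48 L + 72.4 L = 140.051 L.
Addition/subtraction keeps the fewest decimal places: 53.101 → 3 decimal places, 7.9 → 1 decimal place, 6.17 → 2 decimal places, 0.48 → 2 decimal places, 72.4 → 1 decimal place; limit is 1.
Rounded to 1 decimal place: 140.1 L.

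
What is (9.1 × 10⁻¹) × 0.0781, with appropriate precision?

0.071

(9.1 × 10⁻¹) × 0.0781 = 0.071071
Multiplication/division keeps the fewest significant figures: 9.1 × 10⁻¹ → 2 s.f., 0.0781 → 3 s.f.; limit is 2.
Rounded to 2 significant figures: 0.071.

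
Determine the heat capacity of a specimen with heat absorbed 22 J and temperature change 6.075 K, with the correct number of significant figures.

3.6 J/K

heat capacity = 22 J ÷ 6.075 K = 3.62139917695… J/K.
22 has 2 significant figures; 6.075 has 4.
Division/multiplication keeps the fewest: 2 significant figures.
Rounded: 3.6 J/K.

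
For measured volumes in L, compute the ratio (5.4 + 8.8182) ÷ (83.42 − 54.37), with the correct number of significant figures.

5.4 + 8.8182 = 14.2182, limited to 1 d.p. → 3 s.f.; 83.42 − 54.37 = 29.05, limited to 2 d.p. → 4 s.f.
Carrying full precision, 14.2182 ÷ 29.05 = 0.489438898451…; keep min(3, 4) = 3 s.f.
Rounded to 3 significant figures: 0.489.

0.489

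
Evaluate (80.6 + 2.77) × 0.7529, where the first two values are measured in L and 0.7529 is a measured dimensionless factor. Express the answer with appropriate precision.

62.8 L

80.6 L + 2.77 L = 83.37 L; the sum is limited to 1 decimal place (3 s.f.).
Carrying full precision, 83.37 × 0.7529 = 62.769273 L; 0.7529 has 4 s.f., so the result keeps min(3, 4) = 3 s.f.
Rounded to 3 significant figures: 62.8 L.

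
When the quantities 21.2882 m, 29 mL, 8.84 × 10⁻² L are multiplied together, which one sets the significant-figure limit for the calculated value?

29 mL

21.2882 m → 6 s.f.; 29 mL → 2 s.f.; 8.84 × 10⁻² L → 3 s.f.
The fewest is 2 significant figures, from 29 mL.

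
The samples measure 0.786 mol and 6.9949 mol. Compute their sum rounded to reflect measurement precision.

0.786 mol + 6.9949 mol = 7.7809 mol.
Addition/subtraction keeps the fewest decimal places: 0.786 → 3 decimal places, 6.9949 → 4 decimal places; limit is 3.
Rounded to 3 decimal places: 7.781 mol.

7.781 mol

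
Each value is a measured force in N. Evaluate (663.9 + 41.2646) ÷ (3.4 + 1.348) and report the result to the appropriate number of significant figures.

663.9 + 41.2646 = 705.1646, limited to 1 d.p. → 4 s.f.; 3.4 + 1.348 = 4.748, limited to 1 d.p. → 2 s.f.
Carrying full precision, 705.1646 ÷ 4.748 = 148.518239259…; keep min(4, 2) = 2 s.f.
Rounded to 2 significant figures: 1.5 × 10².

1.5 × 10²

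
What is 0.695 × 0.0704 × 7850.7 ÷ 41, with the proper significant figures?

0.695 × 0.0704 × 7850.7 ÷ 41 = 9.36875730732…
Multiplication/division keeps the fewest significant figures: 0.695 → 3 s.f., 0.0704 → 3 s.f., 7850.7 → 5 s.f., 41 → 2 s.f.; limit is 2.
Rounded to 2 significant figures: 9.4.

9.4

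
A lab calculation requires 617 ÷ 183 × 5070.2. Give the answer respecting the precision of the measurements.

1.71 × 10^4

617 ÷ 183 × 5070.2 = 17094.6087432…
Multiplication/division keeps the fewest significant figures: 617 → 3 s.f., 183 → 3 s.f., 5070.2 → 5 s.f.; limit is 3.
Rounded to 3 significant figures: 1.71 × 10^4.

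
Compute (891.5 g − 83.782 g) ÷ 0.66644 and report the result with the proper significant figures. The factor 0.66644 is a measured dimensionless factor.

891.5 g − 83.782 g = 807.718 g; the difference is limited to 1 decimal place (4 s.f.).
Carrying full precision, 807.718 ÷ 0.66644 = 1211.98907629… g; 0.66644 has 5 s.f., so the result keeps min(4, 5) = 4 s.f.
Rounded to 4 significant figures: 1212 g.

1212 g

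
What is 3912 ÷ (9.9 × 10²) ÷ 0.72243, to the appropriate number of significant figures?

3912 ÷ (9.9 × 10²) ÷ 0.72243 = 5.46975506487…
Multiplication/division keeps the fewest significant figures: 3912 → 4 s.f., 9.9 × 10² → 2 s.f., 0.72243 → 5 s.f.; limit is 2.
Rounded to 2 significant figures: 5.5.

5.5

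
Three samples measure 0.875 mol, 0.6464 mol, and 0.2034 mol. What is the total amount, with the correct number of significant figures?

1.725 mol

0.875 mol + 0.6464 mol + 0.2034 mol = 1.7248 mol.
Addition/subtraction keeps the fewest decimal places: 0.875 → 3 decimal places, 0.6464 → 4 decimal places, 0.2034 → 4 decimal places; limit is 3.
Rounded to 3 decimal places: 1.725 mol.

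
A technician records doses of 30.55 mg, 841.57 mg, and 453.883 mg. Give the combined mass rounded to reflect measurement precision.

30.55 mg + 841.57 mg + 453.883 mg = 1326.003 mg.
Addition/subtraction keeps the fewest decimal places: 30.55 → 2 decimal places, 841.57 → 2 decimal places, 453.883 → 3 decimal places; limit is 2.
Rounded to 2 decimal places: 1326.00 mg.

1326.00 mg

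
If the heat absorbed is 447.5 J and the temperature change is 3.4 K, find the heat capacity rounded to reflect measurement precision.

1.3 × 10² J/K

heat capacity = 447.5 J ÷ 3.4 K = 131.617647059… J/K.
447.5 has 4 significant figures; 3.4 has 2.
Division/multiplication keeps the fewest: 2 significant figures.
Rounded: 1.3 × 10² J/K.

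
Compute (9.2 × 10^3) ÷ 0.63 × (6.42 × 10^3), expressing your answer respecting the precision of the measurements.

9.4 × 10^7

(9.2 × 10^3) ÷ 0.63 × (6.42 × 10^3) = 93752380.9524…
Multiplication/division keeps the fewest significant figures: 9.2 × 10^3 → 2 s.f., 0.63 → 2 s.f., 6.42 × 10^3 → 3 s.f.; limit is 2.
Rounded to 2 significant figures: 9.4 × 10^7.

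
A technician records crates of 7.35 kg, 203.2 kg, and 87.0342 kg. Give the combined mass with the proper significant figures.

297.6 kg

7.35 kg + 203.2 kg + 87.0342 kg = 297.5842 kg.
Addition/subtraction keeps the fewest decimal places: 7.35 → 2 decimal places, 203.2 → 1 decimal place, 87.0342 → 4 decimal places; limit is 1.
Rounded to 1 decimal place: 297.6 kg.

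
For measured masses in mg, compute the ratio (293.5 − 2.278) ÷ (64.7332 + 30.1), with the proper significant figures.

3.07

293.5 − 2.278 = 291.222, limited to 1 d.p. → 4 s.f.; 64.7332 + 30.1 = 94.8332, limited to 1 d.p. → 3 s.f.
Carrying full precision, 291.222 ÷ 94.8332 = 3.07088656715…; keep min(4, 3) = 3 s.f.
Rounded to 3 significant figures: 3.07.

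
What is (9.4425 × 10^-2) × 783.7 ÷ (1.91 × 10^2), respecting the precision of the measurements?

0.387

(9.4425 × 10^-2) × 783.7 ÷ (1.91 × 10^2) = 0.387439123037…
Multiplication/division keeps the fewest significant figures: 9.4425 × 10^-2 → 5 s.f., 783.7 → 4 s.f., 1.91 × 10^2 → 3 s.f.; limit is 3.
Rounded to 3 significant figures: 0.387.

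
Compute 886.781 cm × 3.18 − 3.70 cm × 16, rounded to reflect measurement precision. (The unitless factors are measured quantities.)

2.76 × 10^3 cm

886.781 × 3.18 = 2819.96358 → 2.82 × 10^3 cm (3 s.f., last digit at the 10^1 place).
3.70 × 16 = 59.2 → 59 cm (2 s.f., last digit at the 10^0 place).
Difference: 2760.76358 cm; keep the coarser place, 10^1.
Result: 2.76 × 10^3 cm.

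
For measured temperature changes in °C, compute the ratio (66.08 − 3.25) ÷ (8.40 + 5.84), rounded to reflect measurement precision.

66.08 − 3.25 = 62.83, limited to 2 d.p. → 4 s.f.; 8.40 + 5.84 = 14.24, limited to 2 d.p. → 4 s.f.
Carrying full precision, 62.83 ÷ 14.24 = 4.41221910112…; keep min(4, 4) = 4 s.f.
Rounded to 4 significant figures: 4.412.

4.412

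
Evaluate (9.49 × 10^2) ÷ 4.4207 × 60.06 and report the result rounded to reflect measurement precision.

1.29 × 10^4

(9.49 × 10^2) ÷ 4.4207 × 60.06 = 12893.1933857…
Multiplication/division keeps the fewest significant figures: 9.49 × 10^2 → 3 s.f., 4.4207 → 5 s.f., 60.06 → 4 s.f.; limit is 3.
Rounded to 3 significant figures: 1.29 × 10^4.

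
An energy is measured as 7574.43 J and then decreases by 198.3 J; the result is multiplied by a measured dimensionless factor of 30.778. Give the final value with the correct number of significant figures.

2.2702 × 10⁵ J

7574.43 J − 198.3 J = 7376.13 J; the difference is limited to 1 decimal place (5 s.f.).
Carrying full precision, 7376.13 × 30.778 = 227022.52914 J; 30.778 has 5 s.f., so the result keeps min(5, 5) = 5 s.f.
Rounded to 5 significant figures: 2.2702 × 10⁵ J.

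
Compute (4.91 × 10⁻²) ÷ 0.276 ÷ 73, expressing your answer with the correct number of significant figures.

0.0024

(4.91 × 10⁻²) ÷ 0.276 ÷ 73 = 0.00243696644828…
Multiplication/division keeps the fewest significant figures: 4.91 × 10⁻² → 3 s.f., 0.276 → 3 s.f., 73 → 2 s.f.; limit is 2.
Rounded to 2 significant figures: 0.0024.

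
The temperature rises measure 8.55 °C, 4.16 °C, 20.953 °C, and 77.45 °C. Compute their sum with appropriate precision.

111.11 °C

8.55 °C + 4.16 °C + 20.953 °C + 77.45 °C = 111.113 °C.
Addition/subtraction keeps the fewest decimal places: 8.55 → 2 decimal places, 4.16 → 2 decimal places, 20.953 → 3 decimal places, 77.45 → 2 decimal places; limit is 2.
Rounded to 2 decimal places: 111.11 °C.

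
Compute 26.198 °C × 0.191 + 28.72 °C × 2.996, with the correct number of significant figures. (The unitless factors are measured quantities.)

26.198 × 0.191 = 5.003818 → 5.00 °C (3 s.f., last digit at the 10^-2 place).
28.72 × 2.996 = 86.04512 → 86.05 °C (4 s.f., last digit at the 10^-2 place).
Sum: 91.048938 °C; keep the coarser place, 10^-2.
Result: 91.05 °C.

91.05 °C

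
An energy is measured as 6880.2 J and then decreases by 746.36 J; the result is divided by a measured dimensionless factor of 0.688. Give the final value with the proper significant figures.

8.92 × 10^3 J

6880.2 J − 746.36 J = 6133.84 J; the difference is limited to 1 decimal place (5 s.f.).
Carrying full precision, 6133.84 ÷ 0.688 = 8915.46511628… J; 0.688 has 3 s.f., so the result keeps min(5, 3) = 3 s.f.
Rounded to 3 significant figures: 8.92 × 10^3 J.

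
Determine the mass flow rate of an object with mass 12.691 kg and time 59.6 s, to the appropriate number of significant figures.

mass flow rate = 12.691 kg ÷ 59.6 s = 0.212936241611… kg/s.
12.691 has 5 significant figures; 59.6 has 3.
Division/multiplication keeps the fewest: 3 significant figures.
Rounded: 0.213 kg/s.

0.213 kg/s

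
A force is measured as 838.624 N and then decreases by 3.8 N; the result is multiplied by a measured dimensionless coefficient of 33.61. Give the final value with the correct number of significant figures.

2.806 × 10⁴ N

838.624 N − 3.8 N = 834.824 N; the difference is limited to 1 decimal place (4 s.f.).
Carrying full precision, 834.824 × 33.61 = 28058.43464 N; 33.61 has 4 s.f., so the result keeps min(4, 4) = 4 s.f.
Rounded to 4 significant figures: 2.806 × 10⁴ N.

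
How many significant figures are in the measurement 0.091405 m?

0.091405: leading zeros are not significant; zeros between nonzero digits are significant.

5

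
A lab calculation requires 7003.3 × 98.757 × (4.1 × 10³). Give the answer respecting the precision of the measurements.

7003.3 × 98.757 × (4.1 × 10³) = 2.83566208221 × 10^9
Multiplication/division keeps the fewest significant figures: 7003.3 → 5 s.f., 98.757 → 5 s.f., 4.1 × 10³ → 2 s.f.; limit is 2.
Rounded to 2 significant figures: 2.8 × 10⁹.

2.8 × 10⁹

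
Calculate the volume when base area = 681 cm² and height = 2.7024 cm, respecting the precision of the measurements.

volume = 681 cm² × 2.7024 cm = 1840.3344 cm³.
681 has 3 significant figures; 2.7024 has 5.
Division/multiplication keeps the fewest: 3 significant figures.
Rounded: 1.84 × 10³ cm³.

1.84 × 10³ cm³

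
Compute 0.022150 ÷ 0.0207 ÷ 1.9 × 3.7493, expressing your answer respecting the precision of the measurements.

0.022150 ÷ 0.0207 ÷ 1.9 × 3.7493 = 2.111543224…
Multiplication/division keeps the fewest significant figures: 0.022150 → 5 s.f., 0.0207 → 3 s.f., 1.9 → 2 s.f., 3.7493 → 5 s.f.; limit is 2.
Rounded to 2 significant figures: 2.1.

2.1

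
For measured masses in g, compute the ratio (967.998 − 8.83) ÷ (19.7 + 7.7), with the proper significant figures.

967.998 − 8.83 = 959.168, limited to 2 d.p. → 5 s.f.; 19.7 + 7.7 = 27.4, limited to 1 d.p. → 3 s.f.
Carrying full precision, 959.168 ÷ 27.4 = 35.0061313869…; keep min(5, 3) = 3 s.f.
Rounded to 3 significant figures: 35.0.

35.0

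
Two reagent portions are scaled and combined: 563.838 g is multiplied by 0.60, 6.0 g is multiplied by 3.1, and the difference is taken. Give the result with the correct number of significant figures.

3.2 × 10² g

563.838 × 0.60 = 338.3028 → 3.4 × 10² g (2 s.f., last digit at the 10^1 place).
6.0 × 3.1 = 18.6 → 19 g (2 s.f., last digit at the 10^0 place).
Difference: 319.7028 g; keep the coarser place, 10^1.
Result: 3.2 × 10² g.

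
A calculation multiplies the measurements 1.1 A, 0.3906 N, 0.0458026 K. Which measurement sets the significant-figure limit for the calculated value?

1.1 A

1.1 A → 2 s.f.; 0.3906 N → 4 s.f.; 0.0458026 K → 6 s.f.
The fewest is 2 significant figures, from 1.1 A.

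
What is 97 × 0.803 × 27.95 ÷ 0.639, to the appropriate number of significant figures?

97 × 0.803 × 27.95 ÷ 0.639 = 3406.96940532…
Multiplication/division keeps the fewest significant figures: 97 → 2 s.f., 0.803 → 3 s.f., 27.95 → 4 s.f., 0.639 → 3 s.f.; limit is 2.
Rounded to 2 significant figures: 3.4 × 10^3.

3.4 × 10^3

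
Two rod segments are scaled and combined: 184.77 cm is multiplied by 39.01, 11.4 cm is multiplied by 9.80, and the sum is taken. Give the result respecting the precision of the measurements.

7320. cm

184.77 × 39.01 = 7207.8777 → 7208 cm (4 s.f., last digit at the 10^0 place).
11.4 × 9.80 = 111.72 → 112 cm (3 s.f., last digit at the 10^0 place).
Sum: 7319.5977 cm; keep the coarser place, 10^0.
Result: 7320. cm.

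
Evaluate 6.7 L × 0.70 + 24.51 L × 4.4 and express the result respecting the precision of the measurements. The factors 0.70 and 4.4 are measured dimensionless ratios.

6.7 × 0.70 = 4.69 → 4.7 L (2 s.f., last digit at the 10^-1 place).
24.51 × 4.4 = 107.844 → 1.1 × 10^2 L (2 s.f., last digit at the 10^1 place).
Sum: 112.534 L; keep the coarser place, 10^1.
Result: 1.1 × 10^2 L.

1.1 × 10^2 L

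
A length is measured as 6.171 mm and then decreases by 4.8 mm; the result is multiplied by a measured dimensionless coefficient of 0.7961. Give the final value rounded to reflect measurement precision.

6.171 mm − 4.8 mm = 1.371 mm; the difference is limited to 1 decimal place (2 s.f.).
Carrying full precision, 1.371 × 0.7961 = 1.0914531 mm; 0.7961 has 4 s.f., so the result keeps min(2, 4) = 2 s.f.
Rounded to 2 significant figures: 1.1 mm.

1.1 mm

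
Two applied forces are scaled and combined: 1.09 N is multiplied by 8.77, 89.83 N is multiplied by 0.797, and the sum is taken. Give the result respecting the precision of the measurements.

81.2 N

1.09 × 8.77 = 9.5593 → 9.56 N (3 s.f., last digit at the 10^-2 place).
89.83 × 0.797 = 71.59451 → 71.6 N (3 s.f., last digit at the 10^-1 place).
Sum: 81.15381 N; keep the coarser place, 10^-1.
Result: 81.2 N.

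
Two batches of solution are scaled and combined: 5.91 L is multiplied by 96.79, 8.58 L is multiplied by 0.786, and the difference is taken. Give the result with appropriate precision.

565 L

5.91 × 96.79 = 572.0289 → 572 L (3 s.f., last digit at the 10^0 place).
8.58 × 0.786 = 6.74388 → 6.74 L (3 s.f., last digit at the 10^-2 place).
Difference: 565.28502 L; keep the coarser place, 10^0.
Result: 565 L.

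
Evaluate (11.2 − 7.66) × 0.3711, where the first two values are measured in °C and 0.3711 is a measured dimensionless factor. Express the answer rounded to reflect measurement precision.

1.3 °C

11.2 °C − 7.66 °C = 3.54 °C; the difference is limited to 1 decimal place (2 s.f.).
Carrying full precision, 3.54 × 0.3711 = 1.313694 °C; 0.3711 has 4 s.f., so the result keeps min(2, 4) = 2 s.f.
Rounded to 2 significant figures: 1.3 °C.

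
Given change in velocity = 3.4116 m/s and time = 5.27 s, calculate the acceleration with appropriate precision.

acceleration = 3.4116 m/s ÷ 5.27 s = 0.647362428843… m/s².
3.4116 has 5 significant figures; 5.27 has 3.
Division/multiplication keeps the fewest: 3 significant figures.
Rounded: 0.647 m/s².

0.647 m/s²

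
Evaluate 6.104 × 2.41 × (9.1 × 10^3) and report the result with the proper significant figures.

1.3 × 10^5

6.104 × 2.41 × (9.1 × 10^3) = 133866.824
Multiplication/division keeps the fewest significant figures: 6.104 → 4 s.f., 2.41 → 3 s.f., 9.1 × 10^3 → 2 s.f.; limit is 2.
Rounded to 2 significant figures: 1.3 × 10^5.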